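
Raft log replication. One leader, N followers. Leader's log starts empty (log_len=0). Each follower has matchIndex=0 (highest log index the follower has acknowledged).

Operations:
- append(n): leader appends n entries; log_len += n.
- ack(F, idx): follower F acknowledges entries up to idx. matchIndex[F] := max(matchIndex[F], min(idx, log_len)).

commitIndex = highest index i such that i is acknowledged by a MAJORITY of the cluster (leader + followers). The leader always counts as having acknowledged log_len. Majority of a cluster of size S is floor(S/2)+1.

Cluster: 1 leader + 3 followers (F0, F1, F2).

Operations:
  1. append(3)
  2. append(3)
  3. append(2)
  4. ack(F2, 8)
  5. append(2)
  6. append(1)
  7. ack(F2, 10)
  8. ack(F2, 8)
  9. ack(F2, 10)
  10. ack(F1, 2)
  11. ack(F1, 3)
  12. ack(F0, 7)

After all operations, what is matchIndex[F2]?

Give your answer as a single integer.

Answer: 10

Derivation:
Op 1: append 3 -> log_len=3
Op 2: append 3 -> log_len=6
Op 3: append 2 -> log_len=8
Op 4: F2 acks idx 8 -> match: F0=0 F1=0 F2=8; commitIndex=0
Op 5: append 2 -> log_len=10
Op 6: append 1 -> log_len=11
Op 7: F2 acks idx 10 -> match: F0=0 F1=0 F2=10; commitIndex=0
Op 8: F2 acks idx 8 -> match: F0=0 F1=0 F2=10; commitIndex=0
Op 9: F2 acks idx 10 -> match: F0=0 F1=0 F2=10; commitIndex=0
Op 10: F1 acks idx 2 -> match: F0=0 F1=2 F2=10; commitIndex=2
Op 11: F1 acks idx 3 -> match: F0=0 F1=3 F2=10; commitIndex=3
Op 12: F0 acks idx 7 -> match: F0=7 F1=3 F2=10; commitIndex=7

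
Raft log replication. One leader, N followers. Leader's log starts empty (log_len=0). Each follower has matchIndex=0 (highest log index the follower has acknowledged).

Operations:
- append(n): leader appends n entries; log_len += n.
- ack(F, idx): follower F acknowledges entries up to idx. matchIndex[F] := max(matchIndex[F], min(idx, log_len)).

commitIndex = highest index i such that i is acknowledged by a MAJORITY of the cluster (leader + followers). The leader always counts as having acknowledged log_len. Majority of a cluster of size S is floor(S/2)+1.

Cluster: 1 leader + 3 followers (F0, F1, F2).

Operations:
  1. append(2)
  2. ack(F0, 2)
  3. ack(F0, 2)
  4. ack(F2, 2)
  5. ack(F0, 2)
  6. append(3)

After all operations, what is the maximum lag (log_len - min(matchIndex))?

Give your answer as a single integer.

Answer: 5

Derivation:
Op 1: append 2 -> log_len=2
Op 2: F0 acks idx 2 -> match: F0=2 F1=0 F2=0; commitIndex=0
Op 3: F0 acks idx 2 -> match: F0=2 F1=0 F2=0; commitIndex=0
Op 4: F2 acks idx 2 -> match: F0=2 F1=0 F2=2; commitIndex=2
Op 5: F0 acks idx 2 -> match: F0=2 F1=0 F2=2; commitIndex=2
Op 6: append 3 -> log_len=5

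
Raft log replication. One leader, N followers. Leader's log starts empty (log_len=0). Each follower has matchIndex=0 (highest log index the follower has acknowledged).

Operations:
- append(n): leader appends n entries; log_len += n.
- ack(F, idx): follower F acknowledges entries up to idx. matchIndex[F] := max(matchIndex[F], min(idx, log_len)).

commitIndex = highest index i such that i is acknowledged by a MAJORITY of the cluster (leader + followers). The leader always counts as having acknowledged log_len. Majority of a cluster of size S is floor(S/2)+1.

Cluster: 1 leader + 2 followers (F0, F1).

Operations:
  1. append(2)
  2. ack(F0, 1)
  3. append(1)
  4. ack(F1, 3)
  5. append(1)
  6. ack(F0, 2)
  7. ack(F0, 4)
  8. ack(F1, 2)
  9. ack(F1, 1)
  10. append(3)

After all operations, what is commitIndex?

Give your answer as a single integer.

Answer: 4

Derivation:
Op 1: append 2 -> log_len=2
Op 2: F0 acks idx 1 -> match: F0=1 F1=0; commitIndex=1
Op 3: append 1 -> log_len=3
Op 4: F1 acks idx 3 -> match: F0=1 F1=3; commitIndex=3
Op 5: append 1 -> log_len=4
Op 6: F0 acks idx 2 -> match: F0=2 F1=3; commitIndex=3
Op 7: F0 acks idx 4 -> match: F0=4 F1=3; commitIndex=4
Op 8: F1 acks idx 2 -> match: F0=4 F1=3; commitIndex=4
Op 9: F1 acks idx 1 -> match: F0=4 F1=3; commitIndex=4
Op 10: append 3 -> log_len=7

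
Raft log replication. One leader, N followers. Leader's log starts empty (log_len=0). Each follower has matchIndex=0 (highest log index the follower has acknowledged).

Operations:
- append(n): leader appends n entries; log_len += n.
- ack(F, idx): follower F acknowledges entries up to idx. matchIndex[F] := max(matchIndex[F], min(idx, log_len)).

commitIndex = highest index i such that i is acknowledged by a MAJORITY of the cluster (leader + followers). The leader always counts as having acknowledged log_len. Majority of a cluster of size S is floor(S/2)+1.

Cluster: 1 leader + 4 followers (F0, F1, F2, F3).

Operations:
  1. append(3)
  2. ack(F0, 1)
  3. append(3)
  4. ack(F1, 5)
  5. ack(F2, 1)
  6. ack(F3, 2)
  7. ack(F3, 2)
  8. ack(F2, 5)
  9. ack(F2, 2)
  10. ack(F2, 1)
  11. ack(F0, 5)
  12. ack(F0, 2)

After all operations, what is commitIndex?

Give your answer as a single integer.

Op 1: append 3 -> log_len=3
Op 2: F0 acks idx 1 -> match: F0=1 F1=0 F2=0 F3=0; commitIndex=0
Op 3: append 3 -> log_len=6
Op 4: F1 acks idx 5 -> match: F0=1 F1=5 F2=0 F3=0; commitIndex=1
Op 5: F2 acks idx 1 -> match: F0=1 F1=5 F2=1 F3=0; commitIndex=1
Op 6: F3 acks idx 2 -> match: F0=1 F1=5 F2=1 F3=2; commitIndex=2
Op 7: F3 acks idx 2 -> match: F0=1 F1=5 F2=1 F3=2; commitIndex=2
Op 8: F2 acks idx 5 -> match: F0=1 F1=5 F2=5 F3=2; commitIndex=5
Op 9: F2 acks idx 2 -> match: F0=1 F1=5 F2=5 F3=2; commitIndex=5
Op 10: F2 acks idx 1 -> match: F0=1 F1=5 F2=5 F3=2; commitIndex=5
Op 11: F0 acks idx 5 -> match: F0=5 F1=5 F2=5 F3=2; commitIndex=5
Op 12: F0 acks idx 2 -> match: F0=5 F1=5 F2=5 F3=2; commitIndex=5

Answer: 5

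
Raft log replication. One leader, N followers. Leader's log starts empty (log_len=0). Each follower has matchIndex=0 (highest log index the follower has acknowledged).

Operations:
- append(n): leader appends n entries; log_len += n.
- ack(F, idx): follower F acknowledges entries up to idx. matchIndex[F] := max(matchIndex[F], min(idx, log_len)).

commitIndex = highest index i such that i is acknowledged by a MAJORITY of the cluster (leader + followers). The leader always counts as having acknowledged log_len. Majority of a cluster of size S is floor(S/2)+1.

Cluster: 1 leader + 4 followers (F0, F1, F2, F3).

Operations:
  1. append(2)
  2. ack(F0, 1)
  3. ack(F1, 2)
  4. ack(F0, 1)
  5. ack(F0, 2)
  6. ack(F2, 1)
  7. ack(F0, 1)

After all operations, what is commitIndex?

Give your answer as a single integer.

Op 1: append 2 -> log_len=2
Op 2: F0 acks idx 1 -> match: F0=1 F1=0 F2=0 F3=0; commitIndex=0
Op 3: F1 acks idx 2 -> match: F0=1 F1=2 F2=0 F3=0; commitIndex=1
Op 4: F0 acks idx 1 -> match: F0=1 F1=2 F2=0 F3=0; commitIndex=1
Op 5: F0 acks idx 2 -> match: F0=2 F1=2 F2=0 F3=0; commitIndex=2
Op 6: F2 acks idx 1 -> match: F0=2 F1=2 F2=1 F3=0; commitIndex=2
Op 7: F0 acks idx 1 -> match: F0=2 F1=2 F2=1 F3=0; commitIndex=2

Answer: 2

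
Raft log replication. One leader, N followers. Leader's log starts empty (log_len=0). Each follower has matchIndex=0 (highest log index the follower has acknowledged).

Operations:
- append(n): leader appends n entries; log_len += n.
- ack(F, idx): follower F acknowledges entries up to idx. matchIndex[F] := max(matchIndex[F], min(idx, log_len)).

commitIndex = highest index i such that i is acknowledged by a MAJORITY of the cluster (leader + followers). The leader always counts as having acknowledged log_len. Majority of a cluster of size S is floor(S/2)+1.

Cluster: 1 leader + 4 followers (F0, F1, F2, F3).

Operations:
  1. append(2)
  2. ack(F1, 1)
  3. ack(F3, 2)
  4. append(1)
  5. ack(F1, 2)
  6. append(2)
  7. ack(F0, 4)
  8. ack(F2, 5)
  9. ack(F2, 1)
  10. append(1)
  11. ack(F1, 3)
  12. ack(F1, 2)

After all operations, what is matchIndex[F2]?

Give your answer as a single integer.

Answer: 5

Derivation:
Op 1: append 2 -> log_len=2
Op 2: F1 acks idx 1 -> match: F0=0 F1=1 F2=0 F3=0; commitIndex=0
Op 3: F3 acks idx 2 -> match: F0=0 F1=1 F2=0 F3=2; commitIndex=1
Op 4: append 1 -> log_len=3
Op 5: F1 acks idx 2 -> match: F0=0 F1=2 F2=0 F3=2; commitIndex=2
Op 6: append 2 -> log_len=5
Op 7: F0 acks idx 4 -> match: F0=4 F1=2 F2=0 F3=2; commitIndex=2
Op 8: F2 acks idx 5 -> match: F0=4 F1=2 F2=5 F3=2; commitIndex=4
Op 9: F2 acks idx 1 -> match: F0=4 F1=2 F2=5 F3=2; commitIndex=4
Op 10: append 1 -> log_len=6
Op 11: F1 acks idx 3 -> match: F0=4 F1=3 F2=5 F3=2; commitIndex=4
Op 12: F1 acks idx 2 -> match: F0=4 F1=3 F2=5 F3=2; commitIndex=4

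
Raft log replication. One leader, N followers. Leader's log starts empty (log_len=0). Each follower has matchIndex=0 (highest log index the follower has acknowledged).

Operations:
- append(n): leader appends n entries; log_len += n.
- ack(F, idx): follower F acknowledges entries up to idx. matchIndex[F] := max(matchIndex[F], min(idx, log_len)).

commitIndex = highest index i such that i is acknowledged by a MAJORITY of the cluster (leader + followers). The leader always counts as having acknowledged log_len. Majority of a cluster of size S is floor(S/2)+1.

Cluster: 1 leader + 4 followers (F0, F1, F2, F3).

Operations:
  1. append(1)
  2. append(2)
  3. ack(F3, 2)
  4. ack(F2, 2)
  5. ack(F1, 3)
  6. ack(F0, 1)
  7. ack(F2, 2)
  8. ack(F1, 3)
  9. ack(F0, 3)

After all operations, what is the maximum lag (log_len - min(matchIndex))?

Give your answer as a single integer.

Op 1: append 1 -> log_len=1
Op 2: append 2 -> log_len=3
Op 3: F3 acks idx 2 -> match: F0=0 F1=0 F2=0 F3=2; commitIndex=0
Op 4: F2 acks idx 2 -> match: F0=0 F1=0 F2=2 F3=2; commitIndex=2
Op 5: F1 acks idx 3 -> match: F0=0 F1=3 F2=2 F3=2; commitIndex=2
Op 6: F0 acks idx 1 -> match: F0=1 F1=3 F2=2 F3=2; commitIndex=2
Op 7: F2 acks idx 2 -> match: F0=1 F1=3 F2=2 F3=2; commitIndex=2
Op 8: F1 acks idx 3 -> match: F0=1 F1=3 F2=2 F3=2; commitIndex=2
Op 9: F0 acks idx 3 -> match: F0=3 F1=3 F2=2 F3=2; commitIndex=3

Answer: 1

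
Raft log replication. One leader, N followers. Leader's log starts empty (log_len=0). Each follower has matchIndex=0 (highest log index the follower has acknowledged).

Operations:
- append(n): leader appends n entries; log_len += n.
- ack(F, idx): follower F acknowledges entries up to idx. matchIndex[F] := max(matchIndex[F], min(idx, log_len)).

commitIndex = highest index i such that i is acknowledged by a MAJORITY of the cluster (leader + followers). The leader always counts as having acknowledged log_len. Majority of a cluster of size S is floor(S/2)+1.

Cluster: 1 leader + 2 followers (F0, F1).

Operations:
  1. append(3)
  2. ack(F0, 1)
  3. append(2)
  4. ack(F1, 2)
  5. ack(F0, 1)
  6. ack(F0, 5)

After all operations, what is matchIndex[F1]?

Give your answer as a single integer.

Answer: 2

Derivation:
Op 1: append 3 -> log_len=3
Op 2: F0 acks idx 1 -> match: F0=1 F1=0; commitIndex=1
Op 3: append 2 -> log_len=5
Op 4: F1 acks idx 2 -> match: F0=1 F1=2; commitIndex=2
Op 5: F0 acks idx 1 -> match: F0=1 F1=2; commitIndex=2
Op 6: F0 acks idx 5 -> match: F0=5 F1=2; commitIndex=5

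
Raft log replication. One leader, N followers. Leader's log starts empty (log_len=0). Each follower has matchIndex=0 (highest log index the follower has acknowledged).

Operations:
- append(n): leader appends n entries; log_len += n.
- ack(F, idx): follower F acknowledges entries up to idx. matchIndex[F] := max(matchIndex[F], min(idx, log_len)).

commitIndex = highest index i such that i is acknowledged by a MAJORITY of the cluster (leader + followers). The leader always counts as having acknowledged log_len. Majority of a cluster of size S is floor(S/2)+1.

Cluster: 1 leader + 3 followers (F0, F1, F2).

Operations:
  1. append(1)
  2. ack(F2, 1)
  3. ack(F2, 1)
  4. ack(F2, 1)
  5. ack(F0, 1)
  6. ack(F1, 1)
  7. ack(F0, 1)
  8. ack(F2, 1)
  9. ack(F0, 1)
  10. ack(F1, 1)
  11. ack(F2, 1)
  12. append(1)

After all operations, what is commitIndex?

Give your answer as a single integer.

Answer: 1

Derivation:
Op 1: append 1 -> log_len=1
Op 2: F2 acks idx 1 -> match: F0=0 F1=0 F2=1; commitIndex=0
Op 3: F2 acks idx 1 -> match: F0=0 F1=0 F2=1; commitIndex=0
Op 4: F2 acks idx 1 -> match: F0=0 F1=0 F2=1; commitIndex=0
Op 5: F0 acks idx 1 -> match: F0=1 F1=0 F2=1; commitIndex=1
Op 6: F1 acks idx 1 -> match: F0=1 F1=1 F2=1; commitIndex=1
Op 7: F0 acks idx 1 -> match: F0=1 F1=1 F2=1; commitIndex=1
Op 8: F2 acks idx 1 -> match: F0=1 F1=1 F2=1; commitIndex=1
Op 9: F0 acks idx 1 -> match: F0=1 F1=1 F2=1; commitIndex=1
Op 10: F1 acks idx 1 -> match: F0=1 F1=1 F2=1; commitIndex=1
Op 11: F2 acks idx 1 -> match: F0=1 F1=1 F2=1; commitIndex=1
Op 12: append 1 -> log_len=2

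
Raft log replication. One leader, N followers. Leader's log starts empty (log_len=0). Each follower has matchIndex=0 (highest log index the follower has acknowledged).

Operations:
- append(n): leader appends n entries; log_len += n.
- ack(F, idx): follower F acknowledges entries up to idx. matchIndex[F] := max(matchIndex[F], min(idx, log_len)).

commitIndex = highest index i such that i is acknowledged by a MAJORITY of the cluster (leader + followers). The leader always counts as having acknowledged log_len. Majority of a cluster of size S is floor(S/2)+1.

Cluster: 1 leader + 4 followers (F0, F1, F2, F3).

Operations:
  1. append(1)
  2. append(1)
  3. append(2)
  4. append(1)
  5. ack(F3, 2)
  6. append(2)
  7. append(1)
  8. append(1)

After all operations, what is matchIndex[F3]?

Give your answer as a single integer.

Op 1: append 1 -> log_len=1
Op 2: append 1 -> log_len=2
Op 3: append 2 -> log_len=4
Op 4: append 1 -> log_len=5
Op 5: F3 acks idx 2 -> match: F0=0 F1=0 F2=0 F3=2; commitIndex=0
Op 6: append 2 -> log_len=7
Op 7: append 1 -> log_len=8
Op 8: append 1 -> log_len=9

Answer: 2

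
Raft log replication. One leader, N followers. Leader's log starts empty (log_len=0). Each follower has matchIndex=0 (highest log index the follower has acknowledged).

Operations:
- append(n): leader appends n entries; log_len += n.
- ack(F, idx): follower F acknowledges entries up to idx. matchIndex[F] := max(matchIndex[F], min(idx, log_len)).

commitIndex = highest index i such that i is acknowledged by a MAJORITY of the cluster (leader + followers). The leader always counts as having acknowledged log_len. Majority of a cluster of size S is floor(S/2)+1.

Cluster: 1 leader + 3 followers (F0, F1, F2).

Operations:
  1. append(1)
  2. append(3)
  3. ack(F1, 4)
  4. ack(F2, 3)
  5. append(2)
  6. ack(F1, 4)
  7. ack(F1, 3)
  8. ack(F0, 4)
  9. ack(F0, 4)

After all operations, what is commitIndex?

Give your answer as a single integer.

Answer: 4

Derivation:
Op 1: append 1 -> log_len=1
Op 2: append 3 -> log_len=4
Op 3: F1 acks idx 4 -> match: F0=0 F1=4 F2=0; commitIndex=0
Op 4: F2 acks idx 3 -> match: F0=0 F1=4 F2=3; commitIndex=3
Op 5: append 2 -> log_len=6
Op 6: F1 acks idx 4 -> match: F0=0 F1=4 F2=3; commitIndex=3
Op 7: F1 acks idx 3 -> match: F0=0 F1=4 F2=3; commitIndex=3
Op 8: F0 acks idx 4 -> match: F0=4 F1=4 F2=3; commitIndex=4
Op 9: F0 acks idx 4 -> match: F0=4 F1=4 F2=3; commitIndex=4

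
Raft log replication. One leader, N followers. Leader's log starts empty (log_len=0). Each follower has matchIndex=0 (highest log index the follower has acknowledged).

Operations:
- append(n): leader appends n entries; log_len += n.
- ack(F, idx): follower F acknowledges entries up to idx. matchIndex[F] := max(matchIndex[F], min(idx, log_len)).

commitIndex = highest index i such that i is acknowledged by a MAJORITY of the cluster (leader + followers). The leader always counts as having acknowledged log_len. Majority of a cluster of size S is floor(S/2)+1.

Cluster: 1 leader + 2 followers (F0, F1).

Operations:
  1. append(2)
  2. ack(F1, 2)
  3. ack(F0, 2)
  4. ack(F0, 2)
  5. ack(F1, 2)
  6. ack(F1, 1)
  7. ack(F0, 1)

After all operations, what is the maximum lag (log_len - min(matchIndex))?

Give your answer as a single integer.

Op 1: append 2 -> log_len=2
Op 2: F1 acks idx 2 -> match: F0=0 F1=2; commitIndex=2
Op 3: F0 acks idx 2 -> match: F0=2 F1=2; commitIndex=2
Op 4: F0 acks idx 2 -> match: F0=2 F1=2; commitIndex=2
Op 5: F1 acks idx 2 -> match: F0=2 F1=2; commitIndex=2
Op 6: F1 acks idx 1 -> match: F0=2 F1=2; commitIndex=2
Op 7: F0 acks idx 1 -> match: F0=2 F1=2; commitIndex=2

Answer: 0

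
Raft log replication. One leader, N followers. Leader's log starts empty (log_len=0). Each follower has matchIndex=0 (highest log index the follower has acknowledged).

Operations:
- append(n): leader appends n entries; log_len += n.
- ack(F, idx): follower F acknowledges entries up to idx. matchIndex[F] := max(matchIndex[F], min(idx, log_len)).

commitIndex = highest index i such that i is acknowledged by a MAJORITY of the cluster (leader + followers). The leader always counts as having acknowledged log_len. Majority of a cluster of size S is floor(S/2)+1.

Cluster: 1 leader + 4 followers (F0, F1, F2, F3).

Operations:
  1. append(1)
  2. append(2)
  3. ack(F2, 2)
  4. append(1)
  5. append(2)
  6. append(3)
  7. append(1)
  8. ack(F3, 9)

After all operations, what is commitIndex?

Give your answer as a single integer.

Answer: 2

Derivation:
Op 1: append 1 -> log_len=1
Op 2: append 2 -> log_len=3
Op 3: F2 acks idx 2 -> match: F0=0 F1=0 F2=2 F3=0; commitIndex=0
Op 4: append 1 -> log_len=4
Op 5: append 2 -> log_len=6
Op 6: append 3 -> log_len=9
Op 7: append 1 -> log_len=10
Op 8: F3 acks idx 9 -> match: F0=0 F1=0 F2=2 F3=9; commitIndex=2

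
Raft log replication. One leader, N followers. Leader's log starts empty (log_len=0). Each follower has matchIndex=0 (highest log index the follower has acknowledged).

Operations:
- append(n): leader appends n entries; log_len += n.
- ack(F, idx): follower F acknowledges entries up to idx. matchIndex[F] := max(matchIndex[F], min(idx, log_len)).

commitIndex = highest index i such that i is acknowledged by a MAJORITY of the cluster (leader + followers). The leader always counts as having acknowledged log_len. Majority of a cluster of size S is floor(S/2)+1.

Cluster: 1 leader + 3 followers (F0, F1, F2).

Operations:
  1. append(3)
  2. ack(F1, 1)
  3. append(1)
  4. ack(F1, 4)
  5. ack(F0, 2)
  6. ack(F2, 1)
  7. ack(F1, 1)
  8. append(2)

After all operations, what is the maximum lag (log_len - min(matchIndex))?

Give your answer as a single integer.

Op 1: append 3 -> log_len=3
Op 2: F1 acks idx 1 -> match: F0=0 F1=1 F2=0; commitIndex=0
Op 3: append 1 -> log_len=4
Op 4: F1 acks idx 4 -> match: F0=0 F1=4 F2=0; commitIndex=0
Op 5: F0 acks idx 2 -> match: F0=2 F1=4 F2=0; commitIndex=2
Op 6: F2 acks idx 1 -> match: F0=2 F1=4 F2=1; commitIndex=2
Op 7: F1 acks idx 1 -> match: F0=2 F1=4 F2=1; commitIndex=2
Op 8: append 2 -> log_len=6

Answer: 5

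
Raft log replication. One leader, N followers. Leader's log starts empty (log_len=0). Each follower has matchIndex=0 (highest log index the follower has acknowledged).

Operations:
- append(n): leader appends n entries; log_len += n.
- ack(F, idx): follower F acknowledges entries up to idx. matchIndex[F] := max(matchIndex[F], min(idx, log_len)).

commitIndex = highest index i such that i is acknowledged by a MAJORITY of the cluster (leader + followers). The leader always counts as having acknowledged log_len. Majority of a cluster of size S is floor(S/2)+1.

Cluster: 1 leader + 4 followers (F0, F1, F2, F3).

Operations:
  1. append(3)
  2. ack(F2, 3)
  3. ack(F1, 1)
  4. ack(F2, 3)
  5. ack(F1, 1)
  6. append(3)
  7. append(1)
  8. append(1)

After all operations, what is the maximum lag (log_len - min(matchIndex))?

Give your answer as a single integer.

Answer: 8

Derivation:
Op 1: append 3 -> log_len=3
Op 2: F2 acks idx 3 -> match: F0=0 F1=0 F2=3 F3=0; commitIndex=0
Op 3: F1 acks idx 1 -> match: F0=0 F1=1 F2=3 F3=0; commitIndex=1
Op 4: F2 acks idx 3 -> match: F0=0 F1=1 F2=3 F3=0; commitIndex=1
Op 5: F1 acks idx 1 -> match: F0=0 F1=1 F2=3 F3=0; commitIndex=1
Op 6: append 3 -> log_len=6
Op 7: append 1 -> log_len=7
Op 8: append 1 -> log_len=8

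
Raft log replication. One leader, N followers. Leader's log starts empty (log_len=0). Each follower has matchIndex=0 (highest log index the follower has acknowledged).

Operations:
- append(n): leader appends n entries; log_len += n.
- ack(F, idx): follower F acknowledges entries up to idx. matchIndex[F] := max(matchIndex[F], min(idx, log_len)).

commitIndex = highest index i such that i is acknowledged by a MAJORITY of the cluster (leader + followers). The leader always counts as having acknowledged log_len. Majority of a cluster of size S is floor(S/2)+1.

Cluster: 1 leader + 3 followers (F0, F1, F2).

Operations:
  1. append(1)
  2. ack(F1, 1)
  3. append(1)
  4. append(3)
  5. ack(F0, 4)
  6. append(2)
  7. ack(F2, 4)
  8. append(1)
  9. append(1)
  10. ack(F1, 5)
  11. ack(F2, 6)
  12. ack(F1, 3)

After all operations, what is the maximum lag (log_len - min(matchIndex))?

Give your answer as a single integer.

Op 1: append 1 -> log_len=1
Op 2: F1 acks idx 1 -> match: F0=0 F1=1 F2=0; commitIndex=0
Op 3: append 1 -> log_len=2
Op 4: append 3 -> log_len=5
Op 5: F0 acks idx 4 -> match: F0=4 F1=1 F2=0; commitIndex=1
Op 6: append 2 -> log_len=7
Op 7: F2 acks idx 4 -> match: F0=4 F1=1 F2=4; commitIndex=4
Op 8: append 1 -> log_len=8
Op 9: append 1 -> log_len=9
Op 10: F1 acks idx 5 -> match: F0=4 F1=5 F2=4; commitIndex=4
Op 11: F2 acks idx 6 -> match: F0=4 F1=5 F2=6; commitIndex=5
Op 12: F1 acks idx 3 -> match: F0=4 F1=5 F2=6; commitIndex=5

Answer: 5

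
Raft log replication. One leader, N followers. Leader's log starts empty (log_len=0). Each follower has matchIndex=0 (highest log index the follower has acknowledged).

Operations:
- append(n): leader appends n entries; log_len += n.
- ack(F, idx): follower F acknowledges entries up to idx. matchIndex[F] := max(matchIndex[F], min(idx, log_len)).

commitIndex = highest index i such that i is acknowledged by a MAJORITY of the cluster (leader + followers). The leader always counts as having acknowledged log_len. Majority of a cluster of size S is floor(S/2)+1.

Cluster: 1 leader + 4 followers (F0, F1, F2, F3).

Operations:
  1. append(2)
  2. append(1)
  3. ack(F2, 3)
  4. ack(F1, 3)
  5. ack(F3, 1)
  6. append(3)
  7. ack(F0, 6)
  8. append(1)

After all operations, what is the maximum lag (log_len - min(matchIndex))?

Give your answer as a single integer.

Op 1: append 2 -> log_len=2
Op 2: append 1 -> log_len=3
Op 3: F2 acks idx 3 -> match: F0=0 F1=0 F2=3 F3=0; commitIndex=0
Op 4: F1 acks idx 3 -> match: F0=0 F1=3 F2=3 F3=0; commitIndex=3
Op 5: F3 acks idx 1 -> match: F0=0 F1=3 F2=3 F3=1; commitIndex=3
Op 6: append 3 -> log_len=6
Op 7: F0 acks idx 6 -> match: F0=6 F1=3 F2=3 F3=1; commitIndex=3
Op 8: append 1 -> log_len=7

Answer: 6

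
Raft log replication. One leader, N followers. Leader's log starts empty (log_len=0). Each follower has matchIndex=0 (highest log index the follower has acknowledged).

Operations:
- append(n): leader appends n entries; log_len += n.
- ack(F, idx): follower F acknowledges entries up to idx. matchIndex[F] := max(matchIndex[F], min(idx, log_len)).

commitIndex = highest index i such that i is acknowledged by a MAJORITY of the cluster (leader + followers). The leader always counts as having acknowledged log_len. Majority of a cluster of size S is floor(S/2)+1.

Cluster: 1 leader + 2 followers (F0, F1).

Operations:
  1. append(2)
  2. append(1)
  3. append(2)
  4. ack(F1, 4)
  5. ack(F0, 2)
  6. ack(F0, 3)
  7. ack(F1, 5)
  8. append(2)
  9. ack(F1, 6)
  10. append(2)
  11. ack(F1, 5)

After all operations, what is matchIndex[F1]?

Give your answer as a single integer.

Answer: 6

Derivation:
Op 1: append 2 -> log_len=2
Op 2: append 1 -> log_len=3
Op 3: append 2 -> log_len=5
Op 4: F1 acks idx 4 -> match: F0=0 F1=4; commitIndex=4
Op 5: F0 acks idx 2 -> match: F0=2 F1=4; commitIndex=4
Op 6: F0 acks idx 3 -> match: F0=3 F1=4; commitIndex=4
Op 7: F1 acks idx 5 -> match: F0=3 F1=5; commitIndex=5
Op 8: append 2 -> log_len=7
Op 9: F1 acks idx 6 -> match: F0=3 F1=6; commitIndex=6
Op 10: append 2 -> log_len=9
Op 11: F1 acks idx 5 -> match: F0=3 F1=6; commitIndex=6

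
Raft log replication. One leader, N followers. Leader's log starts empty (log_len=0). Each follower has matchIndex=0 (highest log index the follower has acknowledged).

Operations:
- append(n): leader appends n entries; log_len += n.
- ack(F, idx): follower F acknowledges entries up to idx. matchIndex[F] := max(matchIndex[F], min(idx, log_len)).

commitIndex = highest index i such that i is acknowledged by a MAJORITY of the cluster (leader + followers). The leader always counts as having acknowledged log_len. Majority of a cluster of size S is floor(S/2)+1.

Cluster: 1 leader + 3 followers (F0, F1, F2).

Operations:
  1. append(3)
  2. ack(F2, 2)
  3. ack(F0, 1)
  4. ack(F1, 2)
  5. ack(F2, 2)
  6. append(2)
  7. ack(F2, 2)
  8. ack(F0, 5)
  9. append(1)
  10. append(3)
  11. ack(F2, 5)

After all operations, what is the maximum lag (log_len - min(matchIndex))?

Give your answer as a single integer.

Answer: 7

Derivation:
Op 1: append 3 -> log_len=3
Op 2: F2 acks idx 2 -> match: F0=0 F1=0 F2=2; commitIndex=0
Op 3: F0 acks idx 1 -> match: F0=1 F1=0 F2=2; commitIndex=1
Op 4: F1 acks idx 2 -> match: F0=1 F1=2 F2=2; commitIndex=2
Op 5: F2 acks idx 2 -> match: F0=1 F1=2 F2=2; commitIndex=2
Op 6: append 2 -> log_len=5
Op 7: F2 acks idx 2 -> match: F0=1 F1=2 F2=2; commitIndex=2
Op 8: F0 acks idx 5 -> match: F0=5 F1=2 F2=2; commitIndex=2
Op 9: append 1 -> log_len=6
Op 10: append 3 -> log_len=9
Op 11: F2 acks idx 5 -> match: F0=5 F1=2 F2=5; commitIndex=5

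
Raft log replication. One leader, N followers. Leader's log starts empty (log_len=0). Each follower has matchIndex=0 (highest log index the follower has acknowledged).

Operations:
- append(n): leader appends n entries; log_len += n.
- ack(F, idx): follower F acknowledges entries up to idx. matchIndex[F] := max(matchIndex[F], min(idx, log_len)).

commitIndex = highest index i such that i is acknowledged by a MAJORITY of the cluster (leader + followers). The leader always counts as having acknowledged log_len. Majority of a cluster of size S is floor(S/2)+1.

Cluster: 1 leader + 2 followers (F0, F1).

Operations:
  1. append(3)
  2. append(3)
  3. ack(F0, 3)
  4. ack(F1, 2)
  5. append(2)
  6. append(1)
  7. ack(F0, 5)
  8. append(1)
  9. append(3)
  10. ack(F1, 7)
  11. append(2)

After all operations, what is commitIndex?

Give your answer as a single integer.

Op 1: append 3 -> log_len=3
Op 2: append 3 -> log_len=6
Op 3: F0 acks idx 3 -> match: F0=3 F1=0; commitIndex=3
Op 4: F1 acks idx 2 -> match: F0=3 F1=2; commitIndex=3
Op 5: append 2 -> log_len=8
Op 6: append 1 -> log_len=9
Op 7: F0 acks idx 5 -> match: F0=5 F1=2; commitIndex=5
Op 8: append 1 -> log_len=10
Op 9: append 3 -> log_len=13
Op 10: F1 acks idx 7 -> match: F0=5 F1=7; commitIndex=7
Op 11: append 2 -> log_len=15

Answer: 7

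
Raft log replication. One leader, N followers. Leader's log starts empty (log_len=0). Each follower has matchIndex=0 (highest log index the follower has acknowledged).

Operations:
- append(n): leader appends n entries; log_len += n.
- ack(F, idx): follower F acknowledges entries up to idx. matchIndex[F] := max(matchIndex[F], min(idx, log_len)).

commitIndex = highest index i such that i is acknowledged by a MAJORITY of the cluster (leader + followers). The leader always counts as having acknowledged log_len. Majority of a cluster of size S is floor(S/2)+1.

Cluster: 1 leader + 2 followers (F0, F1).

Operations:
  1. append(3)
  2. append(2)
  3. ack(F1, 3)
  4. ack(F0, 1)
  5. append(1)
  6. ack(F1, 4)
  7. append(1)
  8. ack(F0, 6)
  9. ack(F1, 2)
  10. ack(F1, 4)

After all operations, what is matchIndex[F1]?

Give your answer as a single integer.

Op 1: append 3 -> log_len=3
Op 2: append 2 -> log_len=5
Op 3: F1 acks idx 3 -> match: F0=0 F1=3; commitIndex=3
Op 4: F0 acks idx 1 -> match: F0=1 F1=3; commitIndex=3
Op 5: append 1 -> log_len=6
Op 6: F1 acks idx 4 -> match: F0=1 F1=4; commitIndex=4
Op 7: append 1 -> log_len=7
Op 8: F0 acks idx 6 -> match: F0=6 F1=4; commitIndex=6
Op 9: F1 acks idx 2 -> match: F0=6 F1=4; commitIndex=6
Op 10: F1 acks idx 4 -> match: F0=6 F1=4; commitIndex=6

Answer: 4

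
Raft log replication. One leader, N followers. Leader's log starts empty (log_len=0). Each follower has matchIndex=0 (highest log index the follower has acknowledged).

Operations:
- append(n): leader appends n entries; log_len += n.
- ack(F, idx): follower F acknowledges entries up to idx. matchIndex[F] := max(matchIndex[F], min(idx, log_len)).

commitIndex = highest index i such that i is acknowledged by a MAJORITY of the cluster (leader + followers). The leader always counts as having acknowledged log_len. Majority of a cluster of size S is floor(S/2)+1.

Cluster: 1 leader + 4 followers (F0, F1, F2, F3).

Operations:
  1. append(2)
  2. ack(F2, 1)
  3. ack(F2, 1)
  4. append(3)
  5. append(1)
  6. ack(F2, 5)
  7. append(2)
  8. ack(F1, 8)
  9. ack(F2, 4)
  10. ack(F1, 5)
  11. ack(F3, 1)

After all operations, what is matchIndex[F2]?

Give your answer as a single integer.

Answer: 5

Derivation:
Op 1: append 2 -> log_len=2
Op 2: F2 acks idx 1 -> match: F0=0 F1=0 F2=1 F3=0; commitIndex=0
Op 3: F2 acks idx 1 -> match: F0=0 F1=0 F2=1 F3=0; commitIndex=0
Op 4: append 3 -> log_len=5
Op 5: append 1 -> log_len=6
Op 6: F2 acks idx 5 -> match: F0=0 F1=0 F2=5 F3=0; commitIndex=0
Op 7: append 2 -> log_len=8
Op 8: F1 acks idx 8 -> match: F0=0 F1=8 F2=5 F3=0; commitIndex=5
Op 9: F2 acks idx 4 -> match: F0=0 F1=8 F2=5 F3=0; commitIndex=5
Op 10: F1 acks idx 5 -> match: F0=0 F1=8 F2=5 F3=0; commitIndex=5
Op 11: F3 acks idx 1 -> match: F0=0 F1=8 F2=5 F3=1; commitIndex=5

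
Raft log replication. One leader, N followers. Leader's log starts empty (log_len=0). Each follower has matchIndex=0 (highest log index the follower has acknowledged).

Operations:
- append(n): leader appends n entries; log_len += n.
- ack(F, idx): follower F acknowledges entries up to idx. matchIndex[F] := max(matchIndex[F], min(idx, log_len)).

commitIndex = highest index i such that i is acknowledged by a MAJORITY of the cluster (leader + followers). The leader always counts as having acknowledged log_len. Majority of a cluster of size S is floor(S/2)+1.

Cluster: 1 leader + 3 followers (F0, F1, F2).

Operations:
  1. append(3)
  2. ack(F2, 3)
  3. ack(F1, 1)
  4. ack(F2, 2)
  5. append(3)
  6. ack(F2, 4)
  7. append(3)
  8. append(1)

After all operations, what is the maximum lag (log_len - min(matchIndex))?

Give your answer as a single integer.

Answer: 10

Derivation:
Op 1: append 3 -> log_len=3
Op 2: F2 acks idx 3 -> match: F0=0 F1=0 F2=3; commitIndex=0
Op 3: F1 acks idx 1 -> match: F0=0 F1=1 F2=3; commitIndex=1
Op 4: F2 acks idx 2 -> match: F0=0 F1=1 F2=3; commitIndex=1
Op 5: append 3 -> log_len=6
Op 6: F2 acks idx 4 -> match: F0=0 F1=1 F2=4; commitIndex=1
Op 7: append 3 -> log_len=9
Op 8: append 1 -> log_len=10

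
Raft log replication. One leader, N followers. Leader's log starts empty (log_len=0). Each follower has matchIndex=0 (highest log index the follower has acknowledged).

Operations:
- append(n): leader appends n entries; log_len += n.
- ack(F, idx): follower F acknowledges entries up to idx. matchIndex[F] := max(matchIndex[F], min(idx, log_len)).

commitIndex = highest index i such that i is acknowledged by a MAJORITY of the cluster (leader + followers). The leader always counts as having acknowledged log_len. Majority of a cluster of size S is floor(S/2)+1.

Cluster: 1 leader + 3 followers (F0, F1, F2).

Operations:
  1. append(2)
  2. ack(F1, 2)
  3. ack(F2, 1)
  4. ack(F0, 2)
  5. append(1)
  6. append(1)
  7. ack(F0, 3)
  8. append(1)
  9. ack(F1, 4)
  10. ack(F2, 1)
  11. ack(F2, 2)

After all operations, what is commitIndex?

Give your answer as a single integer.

Answer: 3

Derivation:
Op 1: append 2 -> log_len=2
Op 2: F1 acks idx 2 -> match: F0=0 F1=2 F2=0; commitIndex=0
Op 3: F2 acks idx 1 -> match: F0=0 F1=2 F2=1; commitIndex=1
Op 4: F0 acks idx 2 -> match: F0=2 F1=2 F2=1; commitIndex=2
Op 5: append 1 -> log_len=3
Op 6: append 1 -> log_len=4
Op 7: F0 acks idx 3 -> match: F0=3 F1=2 F2=1; commitIndex=2
Op 8: append 1 -> log_len=5
Op 9: F1 acks idx 4 -> match: F0=3 F1=4 F2=1; commitIndex=3
Op 10: F2 acks idx 1 -> match: F0=3 F1=4 F2=1; commitIndex=3
Op 11: F2 acks idx 2 -> match: F0=3 F1=4 F2=2; commitIndex=3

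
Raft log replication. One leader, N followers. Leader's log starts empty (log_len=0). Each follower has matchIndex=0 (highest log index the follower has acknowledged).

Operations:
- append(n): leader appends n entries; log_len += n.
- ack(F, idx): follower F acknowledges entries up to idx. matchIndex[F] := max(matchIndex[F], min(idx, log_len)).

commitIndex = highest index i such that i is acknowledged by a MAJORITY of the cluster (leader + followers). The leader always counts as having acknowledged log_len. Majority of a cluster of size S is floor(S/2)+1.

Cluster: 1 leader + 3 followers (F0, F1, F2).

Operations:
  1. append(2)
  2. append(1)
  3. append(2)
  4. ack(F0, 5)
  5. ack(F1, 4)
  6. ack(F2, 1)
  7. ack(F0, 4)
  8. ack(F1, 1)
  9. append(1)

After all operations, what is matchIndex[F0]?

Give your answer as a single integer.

Op 1: append 2 -> log_len=2
Op 2: append 1 -> log_len=3
Op 3: append 2 -> log_len=5
Op 4: F0 acks idx 5 -> match: F0=5 F1=0 F2=0; commitIndex=0
Op 5: F1 acks idx 4 -> match: F0=5 F1=4 F2=0; commitIndex=4
Op 6: F2 acks idx 1 -> match: F0=5 F1=4 F2=1; commitIndex=4
Op 7: F0 acks idx 4 -> match: F0=5 F1=4 F2=1; commitIndex=4
Op 8: F1 acks idx 1 -> match: F0=5 F1=4 F2=1; commitIndex=4
Op 9: append 1 -> log_len=6

Answer: 5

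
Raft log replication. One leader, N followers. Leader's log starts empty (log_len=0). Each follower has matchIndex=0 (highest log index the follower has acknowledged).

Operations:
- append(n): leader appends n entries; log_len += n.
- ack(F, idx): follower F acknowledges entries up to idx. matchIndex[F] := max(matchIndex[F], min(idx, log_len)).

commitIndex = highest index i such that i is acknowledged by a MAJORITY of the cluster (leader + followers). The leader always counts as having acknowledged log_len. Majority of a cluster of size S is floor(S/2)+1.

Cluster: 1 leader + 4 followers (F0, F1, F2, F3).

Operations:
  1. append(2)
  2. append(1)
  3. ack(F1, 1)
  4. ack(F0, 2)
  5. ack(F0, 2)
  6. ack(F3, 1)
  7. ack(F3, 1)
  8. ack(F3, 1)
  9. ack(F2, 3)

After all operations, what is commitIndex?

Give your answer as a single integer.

Answer: 2

Derivation:
Op 1: append 2 -> log_len=2
Op 2: append 1 -> log_len=3
Op 3: F1 acks idx 1 -> match: F0=0 F1=1 F2=0 F3=0; commitIndex=0
Op 4: F0 acks idx 2 -> match: F0=2 F1=1 F2=0 F3=0; commitIndex=1
Op 5: F0 acks idx 2 -> match: F0=2 F1=1 F2=0 F3=0; commitIndex=1
Op 6: F3 acks idx 1 -> match: F0=2 F1=1 F2=0 F3=1; commitIndex=1
Op 7: F3 acks idx 1 -> match: F0=2 F1=1 F2=0 F3=1; commitIndex=1
Op 8: F3 acks idx 1 -> match: F0=2 F1=1 F2=0 F3=1; commitIndex=1
Op 9: F2 acks idx 3 -> match: F0=2 F1=1 F2=3 F3=1; commitIndex=2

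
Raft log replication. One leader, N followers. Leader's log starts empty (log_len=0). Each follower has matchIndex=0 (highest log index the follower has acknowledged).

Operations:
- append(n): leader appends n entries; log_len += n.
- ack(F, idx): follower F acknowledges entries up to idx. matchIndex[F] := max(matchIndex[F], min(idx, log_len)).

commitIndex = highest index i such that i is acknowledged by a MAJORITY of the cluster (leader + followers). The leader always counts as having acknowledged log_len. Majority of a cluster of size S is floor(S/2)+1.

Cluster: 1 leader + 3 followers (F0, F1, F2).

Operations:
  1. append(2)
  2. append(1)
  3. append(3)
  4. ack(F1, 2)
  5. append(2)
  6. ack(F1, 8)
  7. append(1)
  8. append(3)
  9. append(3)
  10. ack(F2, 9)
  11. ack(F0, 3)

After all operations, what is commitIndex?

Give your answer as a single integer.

Op 1: append 2 -> log_len=2
Op 2: append 1 -> log_len=3
Op 3: append 3 -> log_len=6
Op 4: F1 acks idx 2 -> match: F0=0 F1=2 F2=0; commitIndex=0
Op 5: append 2 -> log_len=8
Op 6: F1 acks idx 8 -> match: F0=0 F1=8 F2=0; commitIndex=0
Op 7: append 1 -> log_len=9
Op 8: append 3 -> log_len=12
Op 9: append 3 -> log_len=15
Op 10: F2 acks idx 9 -> match: F0=0 F1=8 F2=9; commitIndex=8
Op 11: F0 acks idx 3 -> match: F0=3 F1=8 F2=9; commitIndex=8

Answer: 8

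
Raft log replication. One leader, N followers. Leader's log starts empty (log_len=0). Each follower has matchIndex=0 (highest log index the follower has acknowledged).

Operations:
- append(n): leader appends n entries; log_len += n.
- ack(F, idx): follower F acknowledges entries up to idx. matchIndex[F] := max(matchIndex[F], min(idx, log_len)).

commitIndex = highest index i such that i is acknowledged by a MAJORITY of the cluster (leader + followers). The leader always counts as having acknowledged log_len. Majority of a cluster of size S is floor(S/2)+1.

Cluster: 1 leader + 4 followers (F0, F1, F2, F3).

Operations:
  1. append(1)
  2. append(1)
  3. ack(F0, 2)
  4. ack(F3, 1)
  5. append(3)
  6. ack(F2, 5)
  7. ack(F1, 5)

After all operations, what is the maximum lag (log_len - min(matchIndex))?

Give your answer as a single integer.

Op 1: append 1 -> log_len=1
Op 2: append 1 -> log_len=2
Op 3: F0 acks idx 2 -> match: F0=2 F1=0 F2=0 F3=0; commitIndex=0
Op 4: F3 acks idx 1 -> match: F0=2 F1=0 F2=0 F3=1; commitIndex=1
Op 5: append 3 -> log_len=5
Op 6: F2 acks idx 5 -> match: F0=2 F1=0 F2=5 F3=1; commitIndex=2
Op 7: F1 acks idx 5 -> match: F0=2 F1=5 F2=5 F3=1; commitIndex=5

Answer: 4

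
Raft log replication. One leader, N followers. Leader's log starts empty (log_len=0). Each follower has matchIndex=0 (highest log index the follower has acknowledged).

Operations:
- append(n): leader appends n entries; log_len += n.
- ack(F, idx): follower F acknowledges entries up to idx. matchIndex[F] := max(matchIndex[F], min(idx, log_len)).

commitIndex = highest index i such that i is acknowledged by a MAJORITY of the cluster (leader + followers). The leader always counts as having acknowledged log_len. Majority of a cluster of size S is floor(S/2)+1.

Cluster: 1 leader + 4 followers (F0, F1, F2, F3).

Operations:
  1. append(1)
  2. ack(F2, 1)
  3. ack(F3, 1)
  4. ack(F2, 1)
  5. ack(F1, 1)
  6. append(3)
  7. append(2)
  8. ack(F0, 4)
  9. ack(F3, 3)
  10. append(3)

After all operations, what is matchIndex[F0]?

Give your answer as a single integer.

Answer: 4

Derivation:
Op 1: append 1 -> log_len=1
Op 2: F2 acks idx 1 -> match: F0=0 F1=0 F2=1 F3=0; commitIndex=0
Op 3: F3 acks idx 1 -> match: F0=0 F1=0 F2=1 F3=1; commitIndex=1
Op 4: F2 acks idx 1 -> match: F0=0 F1=0 F2=1 F3=1; commitIndex=1
Op 5: F1 acks idx 1 -> match: F0=0 F1=1 F2=1 F3=1; commitIndex=1
Op 6: append 3 -> log_len=4
Op 7: append 2 -> log_len=6
Op 8: F0 acks idx 4 -> match: F0=4 F1=1 F2=1 F3=1; commitIndex=1
Op 9: F3 acks idx 3 -> match: F0=4 F1=1 F2=1 F3=3; commitIndex=3
Op 10: append 3 -> log_len=9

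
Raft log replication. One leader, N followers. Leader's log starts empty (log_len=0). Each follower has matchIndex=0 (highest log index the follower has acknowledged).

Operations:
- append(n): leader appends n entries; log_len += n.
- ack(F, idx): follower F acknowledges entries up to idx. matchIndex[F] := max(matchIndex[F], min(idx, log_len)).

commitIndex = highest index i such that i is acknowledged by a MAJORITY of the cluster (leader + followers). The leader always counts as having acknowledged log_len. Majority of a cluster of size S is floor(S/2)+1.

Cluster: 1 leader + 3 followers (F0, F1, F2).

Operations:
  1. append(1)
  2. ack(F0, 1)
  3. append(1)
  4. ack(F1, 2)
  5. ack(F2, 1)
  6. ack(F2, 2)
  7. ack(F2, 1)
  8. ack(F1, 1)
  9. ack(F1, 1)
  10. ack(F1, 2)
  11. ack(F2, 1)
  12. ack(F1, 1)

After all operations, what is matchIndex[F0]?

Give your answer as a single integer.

Answer: 1

Derivation:
Op 1: append 1 -> log_len=1
Op 2: F0 acks idx 1 -> match: F0=1 F1=0 F2=0; commitIndex=0
Op 3: append 1 -> log_len=2
Op 4: F1 acks idx 2 -> match: F0=1 F1=2 F2=0; commitIndex=1
Op 5: F2 acks idx 1 -> match: F0=1 F1=2 F2=1; commitIndex=1
Op 6: F2 acks idx 2 -> match: F0=1 F1=2 F2=2; commitIndex=2
Op 7: F2 acks idx 1 -> match: F0=1 F1=2 F2=2; commitIndex=2
Op 8: F1 acks idx 1 -> match: F0=1 F1=2 F2=2; commitIndex=2
Op 9: F1 acks idx 1 -> match: F0=1 F1=2 F2=2; commitIndex=2
Op 10: F1 acks idx 2 -> match: F0=1 F1=2 F2=2; commitIndex=2
Op 11: F2 acks idx 1 -> match: F0=1 F1=2 F2=2; commitIndex=2
Op 12: F1 acks idx 1 -> match: F0=1 F1=2 F2=2; commitIndex=2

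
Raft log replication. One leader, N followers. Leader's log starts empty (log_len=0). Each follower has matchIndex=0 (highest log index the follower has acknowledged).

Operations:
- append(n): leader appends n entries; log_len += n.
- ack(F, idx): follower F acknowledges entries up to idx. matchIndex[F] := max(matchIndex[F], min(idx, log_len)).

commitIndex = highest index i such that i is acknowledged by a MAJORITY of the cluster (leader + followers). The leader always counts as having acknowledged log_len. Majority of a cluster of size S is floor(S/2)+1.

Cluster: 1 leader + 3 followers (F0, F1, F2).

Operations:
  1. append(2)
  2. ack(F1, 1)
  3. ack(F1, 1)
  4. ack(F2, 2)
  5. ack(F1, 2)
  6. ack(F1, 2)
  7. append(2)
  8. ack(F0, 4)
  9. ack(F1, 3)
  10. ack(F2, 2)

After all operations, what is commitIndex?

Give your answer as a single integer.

Op 1: append 2 -> log_len=2
Op 2: F1 acks idx 1 -> match: F0=0 F1=1 F2=0; commitIndex=0
Op 3: F1 acks idx 1 -> match: F0=0 F1=1 F2=0; commitIndex=0
Op 4: F2 acks idx 2 -> match: F0=0 F1=1 F2=2; commitIndex=1
Op 5: F1 acks idx 2 -> match: F0=0 F1=2 F2=2; commitIndex=2
Op 6: F1 acks idx 2 -> match: F0=0 F1=2 F2=2; commitIndex=2
Op 7: append 2 -> log_len=4
Op 8: F0 acks idx 4 -> match: F0=4 F1=2 F2=2; commitIndex=2
Op 9: F1 acks idx 3 -> match: F0=4 F1=3 F2=2; commitIndex=3
Op 10: F2 acks idx 2 -> match: F0=4 F1=3 F2=2; commitIndex=3

Answer: 3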